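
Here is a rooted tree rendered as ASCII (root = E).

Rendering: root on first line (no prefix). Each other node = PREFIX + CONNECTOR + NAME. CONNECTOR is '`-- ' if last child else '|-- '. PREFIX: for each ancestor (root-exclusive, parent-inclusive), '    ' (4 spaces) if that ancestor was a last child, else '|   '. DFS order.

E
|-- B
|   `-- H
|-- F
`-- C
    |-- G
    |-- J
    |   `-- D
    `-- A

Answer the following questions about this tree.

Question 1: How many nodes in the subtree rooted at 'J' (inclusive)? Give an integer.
Answer: 2

Derivation:
Subtree rooted at J contains: D, J
Count = 2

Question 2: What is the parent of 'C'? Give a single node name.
Answer: E

Derivation:
Scan adjacency: C appears as child of E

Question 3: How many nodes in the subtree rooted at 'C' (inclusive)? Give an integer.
Answer: 5

Derivation:
Subtree rooted at C contains: A, C, D, G, J
Count = 5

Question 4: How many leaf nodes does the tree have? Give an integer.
Answer: 5

Derivation:
Leaves (nodes with no children): A, D, F, G, H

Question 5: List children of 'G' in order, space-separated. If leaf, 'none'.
Node G's children (from adjacency): (leaf)

Answer: none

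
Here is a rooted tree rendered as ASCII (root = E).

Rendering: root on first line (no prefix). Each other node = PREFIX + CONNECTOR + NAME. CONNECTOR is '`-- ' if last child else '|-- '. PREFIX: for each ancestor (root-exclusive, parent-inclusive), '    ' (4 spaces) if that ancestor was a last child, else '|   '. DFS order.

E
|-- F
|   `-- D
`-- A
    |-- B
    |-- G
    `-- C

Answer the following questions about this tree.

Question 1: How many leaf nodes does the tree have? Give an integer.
Leaves (nodes with no children): B, C, D, G

Answer: 4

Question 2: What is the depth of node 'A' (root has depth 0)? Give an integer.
Answer: 1

Derivation:
Path from root to A: E -> A
Depth = number of edges = 1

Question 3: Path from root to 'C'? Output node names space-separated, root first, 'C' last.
Answer: E A C

Derivation:
Walk down from root: E -> A -> C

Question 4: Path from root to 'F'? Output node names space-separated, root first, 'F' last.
Walk down from root: E -> F

Answer: E F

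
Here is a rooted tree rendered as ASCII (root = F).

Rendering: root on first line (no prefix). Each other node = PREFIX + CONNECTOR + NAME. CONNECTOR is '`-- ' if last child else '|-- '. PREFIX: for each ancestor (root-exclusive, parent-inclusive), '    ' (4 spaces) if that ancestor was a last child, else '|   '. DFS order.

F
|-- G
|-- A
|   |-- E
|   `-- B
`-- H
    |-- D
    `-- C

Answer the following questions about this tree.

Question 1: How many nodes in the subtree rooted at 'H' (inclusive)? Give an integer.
Subtree rooted at H contains: C, D, H
Count = 3

Answer: 3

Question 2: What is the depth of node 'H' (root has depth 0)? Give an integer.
Path from root to H: F -> H
Depth = number of edges = 1

Answer: 1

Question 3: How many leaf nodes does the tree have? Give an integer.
Answer: 5

Derivation:
Leaves (nodes with no children): B, C, D, E, G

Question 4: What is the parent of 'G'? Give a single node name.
Scan adjacency: G appears as child of F

Answer: F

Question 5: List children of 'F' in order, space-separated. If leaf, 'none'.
Node F's children (from adjacency): G, A, H

Answer: G A H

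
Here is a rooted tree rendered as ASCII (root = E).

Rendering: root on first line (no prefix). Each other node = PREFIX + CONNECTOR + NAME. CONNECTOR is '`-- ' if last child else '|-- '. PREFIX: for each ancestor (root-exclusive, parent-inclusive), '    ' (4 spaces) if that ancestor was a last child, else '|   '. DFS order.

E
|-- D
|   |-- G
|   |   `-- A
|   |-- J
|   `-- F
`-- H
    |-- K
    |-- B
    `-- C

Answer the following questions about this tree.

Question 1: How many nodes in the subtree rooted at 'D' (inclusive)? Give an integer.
Subtree rooted at D contains: A, D, F, G, J
Count = 5

Answer: 5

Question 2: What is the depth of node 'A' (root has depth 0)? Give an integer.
Answer: 3

Derivation:
Path from root to A: E -> D -> G -> A
Depth = number of edges = 3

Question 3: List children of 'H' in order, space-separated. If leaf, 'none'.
Answer: K B C

Derivation:
Node H's children (from adjacency): K, B, C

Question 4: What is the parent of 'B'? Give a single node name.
Answer: H

Derivation:
Scan adjacency: B appears as child of H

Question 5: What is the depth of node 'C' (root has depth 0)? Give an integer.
Answer: 2

Derivation:
Path from root to C: E -> H -> C
Depth = number of edges = 2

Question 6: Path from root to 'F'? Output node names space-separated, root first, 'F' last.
Walk down from root: E -> D -> F

Answer: E D F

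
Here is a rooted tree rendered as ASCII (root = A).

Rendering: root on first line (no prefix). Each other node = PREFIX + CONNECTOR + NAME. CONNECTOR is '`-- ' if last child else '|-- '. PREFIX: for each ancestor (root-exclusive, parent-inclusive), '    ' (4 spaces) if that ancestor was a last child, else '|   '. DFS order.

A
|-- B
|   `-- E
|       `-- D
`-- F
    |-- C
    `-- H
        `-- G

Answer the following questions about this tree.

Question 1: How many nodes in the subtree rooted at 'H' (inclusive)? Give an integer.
Answer: 2

Derivation:
Subtree rooted at H contains: G, H
Count = 2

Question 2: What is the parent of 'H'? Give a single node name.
Answer: F

Derivation:
Scan adjacency: H appears as child of F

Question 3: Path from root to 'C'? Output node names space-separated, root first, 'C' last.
Walk down from root: A -> F -> C

Answer: A F C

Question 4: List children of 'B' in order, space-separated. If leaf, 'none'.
Node B's children (from adjacency): E

Answer: E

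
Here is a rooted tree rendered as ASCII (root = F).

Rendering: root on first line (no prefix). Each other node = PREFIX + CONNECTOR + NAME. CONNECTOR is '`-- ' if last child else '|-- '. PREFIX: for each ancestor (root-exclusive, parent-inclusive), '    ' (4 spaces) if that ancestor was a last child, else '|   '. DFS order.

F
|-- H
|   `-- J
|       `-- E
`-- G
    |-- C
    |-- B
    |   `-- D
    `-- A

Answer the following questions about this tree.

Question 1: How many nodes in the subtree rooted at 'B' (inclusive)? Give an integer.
Subtree rooted at B contains: B, D
Count = 2

Answer: 2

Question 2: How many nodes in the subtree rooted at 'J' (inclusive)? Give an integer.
Answer: 2

Derivation:
Subtree rooted at J contains: E, J
Count = 2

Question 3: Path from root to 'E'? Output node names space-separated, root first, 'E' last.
Walk down from root: F -> H -> J -> E

Answer: F H J E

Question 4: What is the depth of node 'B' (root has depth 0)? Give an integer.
Path from root to B: F -> G -> B
Depth = number of edges = 2

Answer: 2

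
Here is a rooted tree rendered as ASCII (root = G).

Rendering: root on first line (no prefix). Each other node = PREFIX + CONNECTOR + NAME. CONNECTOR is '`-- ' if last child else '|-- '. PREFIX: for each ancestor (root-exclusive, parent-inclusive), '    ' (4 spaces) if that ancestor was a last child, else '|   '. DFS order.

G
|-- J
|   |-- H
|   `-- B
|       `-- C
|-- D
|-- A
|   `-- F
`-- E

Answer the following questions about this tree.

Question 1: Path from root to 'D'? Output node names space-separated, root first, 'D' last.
Answer: G D

Derivation:
Walk down from root: G -> D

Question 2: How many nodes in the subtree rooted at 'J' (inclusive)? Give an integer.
Answer: 4

Derivation:
Subtree rooted at J contains: B, C, H, J
Count = 4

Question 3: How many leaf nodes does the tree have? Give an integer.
Answer: 5

Derivation:
Leaves (nodes with no children): C, D, E, F, H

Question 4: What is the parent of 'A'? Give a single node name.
Answer: G

Derivation:
Scan adjacency: A appears as child of G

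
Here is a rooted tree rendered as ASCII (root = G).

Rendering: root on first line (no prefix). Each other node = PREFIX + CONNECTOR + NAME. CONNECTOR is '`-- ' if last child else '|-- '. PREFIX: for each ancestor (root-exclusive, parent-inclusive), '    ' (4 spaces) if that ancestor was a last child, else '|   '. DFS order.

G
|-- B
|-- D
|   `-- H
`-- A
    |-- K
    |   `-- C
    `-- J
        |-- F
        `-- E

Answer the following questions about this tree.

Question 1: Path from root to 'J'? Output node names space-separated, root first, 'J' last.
Answer: G A J

Derivation:
Walk down from root: G -> A -> J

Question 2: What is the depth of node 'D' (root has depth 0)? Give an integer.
Path from root to D: G -> D
Depth = number of edges = 1

Answer: 1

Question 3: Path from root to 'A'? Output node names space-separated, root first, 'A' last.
Walk down from root: G -> A

Answer: G A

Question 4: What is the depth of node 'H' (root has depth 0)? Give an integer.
Answer: 2

Derivation:
Path from root to H: G -> D -> H
Depth = number of edges = 2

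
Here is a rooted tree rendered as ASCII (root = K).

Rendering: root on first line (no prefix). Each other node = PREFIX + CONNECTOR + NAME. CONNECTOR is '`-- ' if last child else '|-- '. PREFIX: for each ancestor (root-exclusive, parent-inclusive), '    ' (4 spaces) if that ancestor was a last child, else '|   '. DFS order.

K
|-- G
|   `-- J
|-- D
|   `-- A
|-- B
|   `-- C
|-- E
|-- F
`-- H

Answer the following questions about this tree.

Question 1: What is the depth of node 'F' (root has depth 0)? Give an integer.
Path from root to F: K -> F
Depth = number of edges = 1

Answer: 1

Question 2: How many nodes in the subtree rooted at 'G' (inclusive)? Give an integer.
Subtree rooted at G contains: G, J
Count = 2

Answer: 2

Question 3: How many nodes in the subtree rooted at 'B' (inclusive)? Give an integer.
Subtree rooted at B contains: B, C
Count = 2

Answer: 2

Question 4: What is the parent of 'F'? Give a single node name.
Scan adjacency: F appears as child of K

Answer: K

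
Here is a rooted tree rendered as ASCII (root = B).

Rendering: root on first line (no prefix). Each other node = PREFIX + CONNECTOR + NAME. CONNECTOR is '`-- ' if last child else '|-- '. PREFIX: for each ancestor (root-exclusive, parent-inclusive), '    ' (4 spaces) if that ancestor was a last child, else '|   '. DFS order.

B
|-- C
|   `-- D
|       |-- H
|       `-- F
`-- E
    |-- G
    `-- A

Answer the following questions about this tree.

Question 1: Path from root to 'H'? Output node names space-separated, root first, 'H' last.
Walk down from root: B -> C -> D -> H

Answer: B C D H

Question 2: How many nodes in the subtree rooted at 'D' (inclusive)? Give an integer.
Answer: 3

Derivation:
Subtree rooted at D contains: D, F, H
Count = 3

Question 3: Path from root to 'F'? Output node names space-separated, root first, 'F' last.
Walk down from root: B -> C -> D -> F

Answer: B C D F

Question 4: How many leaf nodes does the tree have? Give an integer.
Answer: 4

Derivation:
Leaves (nodes with no children): A, F, G, H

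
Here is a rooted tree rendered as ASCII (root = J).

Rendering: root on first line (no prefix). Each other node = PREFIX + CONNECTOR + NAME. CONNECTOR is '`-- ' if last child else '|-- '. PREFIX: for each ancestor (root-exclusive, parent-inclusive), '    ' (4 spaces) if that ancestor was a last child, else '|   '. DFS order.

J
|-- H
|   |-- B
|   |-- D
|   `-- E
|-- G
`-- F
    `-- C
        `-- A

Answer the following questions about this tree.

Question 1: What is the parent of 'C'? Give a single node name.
Answer: F

Derivation:
Scan adjacency: C appears as child of F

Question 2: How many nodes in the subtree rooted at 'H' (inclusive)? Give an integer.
Answer: 4

Derivation:
Subtree rooted at H contains: B, D, E, H
Count = 4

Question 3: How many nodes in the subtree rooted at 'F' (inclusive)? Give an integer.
Subtree rooted at F contains: A, C, F
Count = 3

Answer: 3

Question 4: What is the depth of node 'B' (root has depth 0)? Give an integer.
Answer: 2

Derivation:
Path from root to B: J -> H -> B
Depth = number of edges = 2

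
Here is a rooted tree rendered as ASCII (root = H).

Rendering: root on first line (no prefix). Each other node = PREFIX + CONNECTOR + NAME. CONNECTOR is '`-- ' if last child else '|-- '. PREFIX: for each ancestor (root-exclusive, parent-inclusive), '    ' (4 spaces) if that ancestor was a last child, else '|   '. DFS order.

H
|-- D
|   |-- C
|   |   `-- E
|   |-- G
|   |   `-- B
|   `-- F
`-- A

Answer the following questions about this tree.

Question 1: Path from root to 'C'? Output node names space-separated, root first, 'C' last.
Walk down from root: H -> D -> C

Answer: H D C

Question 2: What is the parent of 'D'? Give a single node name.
Answer: H

Derivation:
Scan adjacency: D appears as child of H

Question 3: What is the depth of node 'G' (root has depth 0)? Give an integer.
Path from root to G: H -> D -> G
Depth = number of edges = 2

Answer: 2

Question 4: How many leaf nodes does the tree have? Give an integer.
Leaves (nodes with no children): A, B, E, F

Answer: 4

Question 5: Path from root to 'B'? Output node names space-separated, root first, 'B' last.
Walk down from root: H -> D -> G -> B

Answer: H D G B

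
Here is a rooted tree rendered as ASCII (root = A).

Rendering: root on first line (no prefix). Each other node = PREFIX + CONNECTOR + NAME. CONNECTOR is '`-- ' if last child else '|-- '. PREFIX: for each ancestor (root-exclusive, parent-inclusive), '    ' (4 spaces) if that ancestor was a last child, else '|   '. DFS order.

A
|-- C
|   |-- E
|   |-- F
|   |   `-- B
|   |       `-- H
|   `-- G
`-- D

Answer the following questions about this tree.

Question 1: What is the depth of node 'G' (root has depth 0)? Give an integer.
Answer: 2

Derivation:
Path from root to G: A -> C -> G
Depth = number of edges = 2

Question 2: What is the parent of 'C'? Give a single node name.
Answer: A

Derivation:
Scan adjacency: C appears as child of A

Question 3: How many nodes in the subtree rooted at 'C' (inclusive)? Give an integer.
Subtree rooted at C contains: B, C, E, F, G, H
Count = 6

Answer: 6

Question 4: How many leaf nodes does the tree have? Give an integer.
Answer: 4

Derivation:
Leaves (nodes with no children): D, E, G, H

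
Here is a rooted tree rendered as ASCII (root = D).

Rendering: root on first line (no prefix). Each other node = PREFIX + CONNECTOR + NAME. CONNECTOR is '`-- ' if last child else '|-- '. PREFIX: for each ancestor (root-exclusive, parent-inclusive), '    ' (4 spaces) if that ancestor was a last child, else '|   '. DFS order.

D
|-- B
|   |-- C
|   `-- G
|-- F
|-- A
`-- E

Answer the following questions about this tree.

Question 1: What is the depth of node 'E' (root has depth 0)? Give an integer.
Answer: 1

Derivation:
Path from root to E: D -> E
Depth = number of edges = 1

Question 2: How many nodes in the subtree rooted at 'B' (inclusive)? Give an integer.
Answer: 3

Derivation:
Subtree rooted at B contains: B, C, G
Count = 3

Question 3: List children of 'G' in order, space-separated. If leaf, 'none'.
Node G's children (from adjacency): (leaf)

Answer: none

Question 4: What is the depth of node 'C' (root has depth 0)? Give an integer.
Answer: 2

Derivation:
Path from root to C: D -> B -> C
Depth = number of edges = 2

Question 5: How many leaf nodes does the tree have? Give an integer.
Leaves (nodes with no children): A, C, E, F, G

Answer: 5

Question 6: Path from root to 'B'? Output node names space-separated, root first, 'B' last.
Walk down from root: D -> B

Answer: D B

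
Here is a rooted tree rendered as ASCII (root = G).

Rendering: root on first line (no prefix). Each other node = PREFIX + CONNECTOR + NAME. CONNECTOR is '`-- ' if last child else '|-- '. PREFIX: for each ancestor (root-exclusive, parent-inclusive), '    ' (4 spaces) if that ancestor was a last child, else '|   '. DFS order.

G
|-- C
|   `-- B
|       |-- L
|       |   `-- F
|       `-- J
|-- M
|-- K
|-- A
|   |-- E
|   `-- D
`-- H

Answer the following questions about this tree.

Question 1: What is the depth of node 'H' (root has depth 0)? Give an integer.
Answer: 1

Derivation:
Path from root to H: G -> H
Depth = number of edges = 1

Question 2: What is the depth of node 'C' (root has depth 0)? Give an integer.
Path from root to C: G -> C
Depth = number of edges = 1

Answer: 1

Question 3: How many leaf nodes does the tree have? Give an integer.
Answer: 7

Derivation:
Leaves (nodes with no children): D, E, F, H, J, K, M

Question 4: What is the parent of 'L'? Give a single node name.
Scan adjacency: L appears as child of B

Answer: B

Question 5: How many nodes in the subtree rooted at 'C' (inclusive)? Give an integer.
Subtree rooted at C contains: B, C, F, J, L
Count = 5

Answer: 5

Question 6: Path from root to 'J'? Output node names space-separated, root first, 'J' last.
Walk down from root: G -> C -> B -> J

Answer: G C B J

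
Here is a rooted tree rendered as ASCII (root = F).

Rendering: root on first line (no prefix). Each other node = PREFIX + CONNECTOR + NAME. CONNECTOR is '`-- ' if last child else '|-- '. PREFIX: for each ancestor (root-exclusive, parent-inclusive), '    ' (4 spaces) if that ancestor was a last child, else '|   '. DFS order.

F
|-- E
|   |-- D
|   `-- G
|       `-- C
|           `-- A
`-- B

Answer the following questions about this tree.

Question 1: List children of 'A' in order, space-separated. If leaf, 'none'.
Node A's children (from adjacency): (leaf)

Answer: none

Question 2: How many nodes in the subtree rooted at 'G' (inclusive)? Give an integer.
Subtree rooted at G contains: A, C, G
Count = 3

Answer: 3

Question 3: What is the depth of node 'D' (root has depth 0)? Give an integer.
Path from root to D: F -> E -> D
Depth = number of edges = 2

Answer: 2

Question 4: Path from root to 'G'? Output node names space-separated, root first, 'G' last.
Walk down from root: F -> E -> G

Answer: F E G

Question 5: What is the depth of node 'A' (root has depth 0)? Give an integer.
Answer: 4

Derivation:
Path from root to A: F -> E -> G -> C -> A
Depth = number of edges = 4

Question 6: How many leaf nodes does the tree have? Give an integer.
Leaves (nodes with no children): A, B, D

Answer: 3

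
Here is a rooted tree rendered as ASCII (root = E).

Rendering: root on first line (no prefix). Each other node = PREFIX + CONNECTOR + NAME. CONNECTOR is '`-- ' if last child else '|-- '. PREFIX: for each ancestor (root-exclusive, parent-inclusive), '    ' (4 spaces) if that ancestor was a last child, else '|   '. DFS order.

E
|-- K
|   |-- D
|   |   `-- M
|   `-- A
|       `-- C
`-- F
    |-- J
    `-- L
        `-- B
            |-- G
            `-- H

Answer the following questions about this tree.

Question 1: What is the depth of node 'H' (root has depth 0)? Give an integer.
Path from root to H: E -> F -> L -> B -> H
Depth = number of edges = 4

Answer: 4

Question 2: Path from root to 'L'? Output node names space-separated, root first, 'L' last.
Walk down from root: E -> F -> L

Answer: E F L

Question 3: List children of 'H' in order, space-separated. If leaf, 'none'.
Node H's children (from adjacency): (leaf)

Answer: none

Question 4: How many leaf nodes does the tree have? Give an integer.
Answer: 5

Derivation:
Leaves (nodes with no children): C, G, H, J, M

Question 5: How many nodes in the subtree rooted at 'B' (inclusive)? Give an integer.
Answer: 3

Derivation:
Subtree rooted at B contains: B, G, H
Count = 3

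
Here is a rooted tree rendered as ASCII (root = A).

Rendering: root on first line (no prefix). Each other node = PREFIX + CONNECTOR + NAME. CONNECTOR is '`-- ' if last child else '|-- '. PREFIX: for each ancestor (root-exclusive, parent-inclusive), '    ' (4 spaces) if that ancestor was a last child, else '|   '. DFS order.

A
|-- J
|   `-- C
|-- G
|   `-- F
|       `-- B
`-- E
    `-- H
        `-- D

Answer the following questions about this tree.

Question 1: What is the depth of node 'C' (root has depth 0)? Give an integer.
Path from root to C: A -> J -> C
Depth = number of edges = 2

Answer: 2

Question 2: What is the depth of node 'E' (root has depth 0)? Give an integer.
Answer: 1

Derivation:
Path from root to E: A -> E
Depth = number of edges = 1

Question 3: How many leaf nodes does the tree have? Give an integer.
Leaves (nodes with no children): B, C, D

Answer: 3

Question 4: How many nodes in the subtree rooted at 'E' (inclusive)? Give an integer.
Answer: 3

Derivation:
Subtree rooted at E contains: D, E, H
Count = 3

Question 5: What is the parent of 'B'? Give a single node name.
Answer: F

Derivation:
Scan adjacency: B appears as child of F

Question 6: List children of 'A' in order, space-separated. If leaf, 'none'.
Node A's children (from adjacency): J, G, E

Answer: J G E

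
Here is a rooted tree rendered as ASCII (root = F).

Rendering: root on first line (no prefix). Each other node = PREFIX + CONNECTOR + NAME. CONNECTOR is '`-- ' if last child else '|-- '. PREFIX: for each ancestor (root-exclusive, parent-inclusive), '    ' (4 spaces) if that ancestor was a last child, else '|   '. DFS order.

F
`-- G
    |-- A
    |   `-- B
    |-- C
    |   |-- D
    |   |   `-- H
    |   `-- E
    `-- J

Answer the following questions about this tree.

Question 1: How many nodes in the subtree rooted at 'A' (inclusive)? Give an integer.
Answer: 2

Derivation:
Subtree rooted at A contains: A, B
Count = 2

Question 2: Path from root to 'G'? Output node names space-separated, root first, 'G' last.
Walk down from root: F -> G

Answer: F G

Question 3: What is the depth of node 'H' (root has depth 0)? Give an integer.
Answer: 4

Derivation:
Path from root to H: F -> G -> C -> D -> H
Depth = number of edges = 4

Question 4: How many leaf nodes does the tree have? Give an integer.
Leaves (nodes with no children): B, E, H, J

Answer: 4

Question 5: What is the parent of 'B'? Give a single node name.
Answer: A

Derivation:
Scan adjacency: B appears as child of A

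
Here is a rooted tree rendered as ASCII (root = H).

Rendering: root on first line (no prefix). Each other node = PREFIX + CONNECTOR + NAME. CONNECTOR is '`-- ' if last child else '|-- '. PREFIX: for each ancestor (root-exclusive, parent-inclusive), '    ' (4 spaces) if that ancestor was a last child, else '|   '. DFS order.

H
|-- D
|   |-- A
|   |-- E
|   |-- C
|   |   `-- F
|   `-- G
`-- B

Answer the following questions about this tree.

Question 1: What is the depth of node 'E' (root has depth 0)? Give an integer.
Answer: 2

Derivation:
Path from root to E: H -> D -> E
Depth = number of edges = 2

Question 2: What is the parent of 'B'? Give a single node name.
Scan adjacency: B appears as child of H

Answer: H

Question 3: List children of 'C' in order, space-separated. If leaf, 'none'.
Node C's children (from adjacency): F

Answer: F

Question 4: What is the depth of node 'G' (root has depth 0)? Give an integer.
Path from root to G: H -> D -> G
Depth = number of edges = 2

Answer: 2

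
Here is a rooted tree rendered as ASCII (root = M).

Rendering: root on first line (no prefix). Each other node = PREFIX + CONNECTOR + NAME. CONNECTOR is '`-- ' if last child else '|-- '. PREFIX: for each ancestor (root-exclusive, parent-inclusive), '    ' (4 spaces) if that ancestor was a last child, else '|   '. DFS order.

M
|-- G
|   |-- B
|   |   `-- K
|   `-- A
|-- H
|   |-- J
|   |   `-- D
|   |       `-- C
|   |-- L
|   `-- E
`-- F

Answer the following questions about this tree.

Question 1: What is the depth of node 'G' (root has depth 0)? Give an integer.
Answer: 1

Derivation:
Path from root to G: M -> G
Depth = number of edges = 1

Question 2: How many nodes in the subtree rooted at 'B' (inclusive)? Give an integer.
Answer: 2

Derivation:
Subtree rooted at B contains: B, K
Count = 2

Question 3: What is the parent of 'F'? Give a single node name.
Scan adjacency: F appears as child of M

Answer: M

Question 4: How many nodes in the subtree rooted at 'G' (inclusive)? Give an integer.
Subtree rooted at G contains: A, B, G, K
Count = 4

Answer: 4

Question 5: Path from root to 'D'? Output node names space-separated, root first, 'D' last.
Walk down from root: M -> H -> J -> D

Answer: M H J D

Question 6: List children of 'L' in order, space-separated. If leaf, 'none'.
Node L's children (from adjacency): (leaf)

Answer: none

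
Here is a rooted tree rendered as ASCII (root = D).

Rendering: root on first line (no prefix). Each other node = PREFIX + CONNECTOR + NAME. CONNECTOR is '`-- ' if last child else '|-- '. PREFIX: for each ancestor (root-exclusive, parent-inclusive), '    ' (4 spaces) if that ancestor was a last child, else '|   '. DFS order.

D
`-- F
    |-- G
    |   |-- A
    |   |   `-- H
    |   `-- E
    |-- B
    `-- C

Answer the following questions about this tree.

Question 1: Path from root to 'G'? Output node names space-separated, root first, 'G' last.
Answer: D F G

Derivation:
Walk down from root: D -> F -> G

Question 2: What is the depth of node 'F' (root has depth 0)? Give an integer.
Answer: 1

Derivation:
Path from root to F: D -> F
Depth = number of edges = 1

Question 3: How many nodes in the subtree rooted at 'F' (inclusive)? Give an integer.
Answer: 7

Derivation:
Subtree rooted at F contains: A, B, C, E, F, G, H
Count = 7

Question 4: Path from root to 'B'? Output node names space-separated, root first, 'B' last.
Answer: D F B

Derivation:
Walk down from root: D -> F -> B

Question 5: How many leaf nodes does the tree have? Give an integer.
Answer: 4

Derivation:
Leaves (nodes with no children): B, C, E, H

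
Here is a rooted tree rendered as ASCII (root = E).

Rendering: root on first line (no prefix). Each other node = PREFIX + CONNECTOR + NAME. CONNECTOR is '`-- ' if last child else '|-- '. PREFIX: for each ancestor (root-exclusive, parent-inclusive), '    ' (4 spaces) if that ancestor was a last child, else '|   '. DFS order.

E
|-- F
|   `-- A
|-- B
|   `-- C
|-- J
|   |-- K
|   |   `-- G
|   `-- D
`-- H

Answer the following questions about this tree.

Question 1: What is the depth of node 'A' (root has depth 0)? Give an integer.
Answer: 2

Derivation:
Path from root to A: E -> F -> A
Depth = number of edges = 2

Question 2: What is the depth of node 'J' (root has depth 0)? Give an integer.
Path from root to J: E -> J
Depth = number of edges = 1

Answer: 1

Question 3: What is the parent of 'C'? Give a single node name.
Scan adjacency: C appears as child of B

Answer: B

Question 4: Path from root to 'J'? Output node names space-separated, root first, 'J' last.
Walk down from root: E -> J

Answer: E J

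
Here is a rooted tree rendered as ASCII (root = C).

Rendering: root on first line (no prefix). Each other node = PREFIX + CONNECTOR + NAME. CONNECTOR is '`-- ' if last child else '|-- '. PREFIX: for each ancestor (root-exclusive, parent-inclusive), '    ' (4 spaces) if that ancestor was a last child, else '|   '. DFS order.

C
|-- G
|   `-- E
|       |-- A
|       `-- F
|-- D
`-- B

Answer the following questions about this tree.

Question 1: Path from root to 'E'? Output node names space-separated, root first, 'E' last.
Answer: C G E

Derivation:
Walk down from root: C -> G -> E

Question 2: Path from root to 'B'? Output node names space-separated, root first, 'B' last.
Walk down from root: C -> B

Answer: C B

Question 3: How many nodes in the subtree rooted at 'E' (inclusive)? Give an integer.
Answer: 3

Derivation:
Subtree rooted at E contains: A, E, F
Count = 3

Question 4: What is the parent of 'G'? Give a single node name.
Answer: C

Derivation:
Scan adjacency: G appears as child of C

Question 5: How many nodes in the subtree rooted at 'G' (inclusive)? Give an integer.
Answer: 4

Derivation:
Subtree rooted at G contains: A, E, F, G
Count = 4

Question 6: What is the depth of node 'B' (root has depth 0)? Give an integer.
Path from root to B: C -> B
Depth = number of edges = 1

Answer: 1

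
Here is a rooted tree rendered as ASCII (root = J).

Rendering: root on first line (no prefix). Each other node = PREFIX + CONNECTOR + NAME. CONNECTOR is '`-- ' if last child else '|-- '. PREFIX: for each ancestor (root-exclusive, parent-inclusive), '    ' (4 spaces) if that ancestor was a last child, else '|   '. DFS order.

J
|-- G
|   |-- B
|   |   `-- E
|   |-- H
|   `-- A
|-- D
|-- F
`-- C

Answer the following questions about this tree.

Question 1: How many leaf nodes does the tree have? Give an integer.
Answer: 6

Derivation:
Leaves (nodes with no children): A, C, D, E, F, H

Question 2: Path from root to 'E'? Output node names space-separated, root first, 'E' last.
Walk down from root: J -> G -> B -> E

Answer: J G B E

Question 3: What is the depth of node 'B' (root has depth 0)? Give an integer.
Answer: 2

Derivation:
Path from root to B: J -> G -> B
Depth = number of edges = 2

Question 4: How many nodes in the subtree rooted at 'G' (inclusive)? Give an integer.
Answer: 5

Derivation:
Subtree rooted at G contains: A, B, E, G, H
Count = 5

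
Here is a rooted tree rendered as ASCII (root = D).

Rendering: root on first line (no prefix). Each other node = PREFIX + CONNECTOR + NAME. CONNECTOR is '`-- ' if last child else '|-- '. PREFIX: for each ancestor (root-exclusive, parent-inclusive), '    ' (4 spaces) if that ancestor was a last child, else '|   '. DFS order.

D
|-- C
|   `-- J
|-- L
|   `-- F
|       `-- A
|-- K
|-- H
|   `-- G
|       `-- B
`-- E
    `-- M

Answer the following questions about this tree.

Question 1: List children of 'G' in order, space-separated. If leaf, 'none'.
Answer: B

Derivation:
Node G's children (from adjacency): B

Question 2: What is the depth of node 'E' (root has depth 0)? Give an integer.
Path from root to E: D -> E
Depth = number of edges = 1

Answer: 1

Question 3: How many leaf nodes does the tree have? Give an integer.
Answer: 5

Derivation:
Leaves (nodes with no children): A, B, J, K, M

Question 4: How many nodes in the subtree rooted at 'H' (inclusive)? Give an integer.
Subtree rooted at H contains: B, G, H
Count = 3

Answer: 3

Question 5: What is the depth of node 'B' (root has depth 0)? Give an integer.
Path from root to B: D -> H -> G -> B
Depth = number of edges = 3

Answer: 3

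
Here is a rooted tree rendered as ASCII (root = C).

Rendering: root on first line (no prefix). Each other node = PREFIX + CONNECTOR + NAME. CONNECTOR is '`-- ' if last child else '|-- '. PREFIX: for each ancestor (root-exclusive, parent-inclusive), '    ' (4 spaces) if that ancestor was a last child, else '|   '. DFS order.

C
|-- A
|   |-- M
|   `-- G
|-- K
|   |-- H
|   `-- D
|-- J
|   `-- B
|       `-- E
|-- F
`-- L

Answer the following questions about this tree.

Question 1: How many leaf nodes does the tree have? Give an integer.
Leaves (nodes with no children): D, E, F, G, H, L, M

Answer: 7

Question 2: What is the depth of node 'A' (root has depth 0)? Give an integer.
Answer: 1

Derivation:
Path from root to A: C -> A
Depth = number of edges = 1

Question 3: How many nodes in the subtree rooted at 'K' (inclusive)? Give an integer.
Subtree rooted at K contains: D, H, K
Count = 3

Answer: 3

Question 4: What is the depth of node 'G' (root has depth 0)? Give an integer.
Answer: 2

Derivation:
Path from root to G: C -> A -> G
Depth = number of edges = 2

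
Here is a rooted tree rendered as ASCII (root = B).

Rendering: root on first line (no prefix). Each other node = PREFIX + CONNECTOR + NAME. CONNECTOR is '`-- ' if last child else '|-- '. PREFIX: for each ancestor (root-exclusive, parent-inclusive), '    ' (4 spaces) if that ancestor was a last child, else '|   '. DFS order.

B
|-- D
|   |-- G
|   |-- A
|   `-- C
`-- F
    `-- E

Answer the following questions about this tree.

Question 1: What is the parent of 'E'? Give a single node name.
Answer: F

Derivation:
Scan adjacency: E appears as child of F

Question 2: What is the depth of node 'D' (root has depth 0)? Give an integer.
Answer: 1

Derivation:
Path from root to D: B -> D
Depth = number of edges = 1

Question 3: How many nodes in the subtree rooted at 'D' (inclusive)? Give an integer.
Answer: 4

Derivation:
Subtree rooted at D contains: A, C, D, G
Count = 4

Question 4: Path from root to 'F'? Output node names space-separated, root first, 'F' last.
Walk down from root: B -> F

Answer: B F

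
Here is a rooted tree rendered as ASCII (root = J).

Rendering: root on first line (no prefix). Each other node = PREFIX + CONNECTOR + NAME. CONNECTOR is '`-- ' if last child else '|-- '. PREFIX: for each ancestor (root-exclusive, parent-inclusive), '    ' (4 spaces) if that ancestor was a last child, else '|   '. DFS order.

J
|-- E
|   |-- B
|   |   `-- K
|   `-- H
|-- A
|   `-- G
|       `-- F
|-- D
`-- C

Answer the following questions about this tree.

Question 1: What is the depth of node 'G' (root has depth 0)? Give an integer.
Answer: 2

Derivation:
Path from root to G: J -> A -> G
Depth = number of edges = 2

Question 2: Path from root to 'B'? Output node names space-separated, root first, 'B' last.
Walk down from root: J -> E -> B

Answer: J E B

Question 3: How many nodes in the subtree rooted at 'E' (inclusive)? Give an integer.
Subtree rooted at E contains: B, E, H, K
Count = 4

Answer: 4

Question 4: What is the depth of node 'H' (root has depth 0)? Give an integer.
Path from root to H: J -> E -> H
Depth = number of edges = 2

Answer: 2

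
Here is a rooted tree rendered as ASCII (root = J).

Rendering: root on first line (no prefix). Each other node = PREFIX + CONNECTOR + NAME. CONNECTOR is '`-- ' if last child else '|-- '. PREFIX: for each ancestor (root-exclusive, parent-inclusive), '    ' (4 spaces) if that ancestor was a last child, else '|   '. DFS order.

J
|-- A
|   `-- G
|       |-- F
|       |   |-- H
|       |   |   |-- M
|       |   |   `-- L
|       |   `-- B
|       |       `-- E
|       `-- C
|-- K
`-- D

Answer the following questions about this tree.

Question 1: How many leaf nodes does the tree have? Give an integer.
Answer: 6

Derivation:
Leaves (nodes with no children): C, D, E, K, L, M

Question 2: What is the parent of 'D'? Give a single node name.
Scan adjacency: D appears as child of J

Answer: J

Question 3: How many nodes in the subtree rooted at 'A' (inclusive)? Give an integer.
Subtree rooted at A contains: A, B, C, E, F, G, H, L, M
Count = 9

Answer: 9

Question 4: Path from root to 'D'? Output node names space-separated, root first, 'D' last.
Answer: J D

Derivation:
Walk down from root: J -> D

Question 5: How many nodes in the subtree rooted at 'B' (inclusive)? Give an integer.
Answer: 2

Derivation:
Subtree rooted at B contains: B, E
Count = 2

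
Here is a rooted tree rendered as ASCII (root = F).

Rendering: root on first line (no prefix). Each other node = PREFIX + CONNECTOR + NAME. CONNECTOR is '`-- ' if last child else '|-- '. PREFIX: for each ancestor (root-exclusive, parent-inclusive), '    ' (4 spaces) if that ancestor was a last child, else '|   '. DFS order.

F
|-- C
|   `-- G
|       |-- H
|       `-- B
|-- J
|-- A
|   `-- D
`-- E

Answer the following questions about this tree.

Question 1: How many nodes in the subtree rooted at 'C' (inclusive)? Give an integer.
Answer: 4

Derivation:
Subtree rooted at C contains: B, C, G, H
Count = 4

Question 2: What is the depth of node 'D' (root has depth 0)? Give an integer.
Answer: 2

Derivation:
Path from root to D: F -> A -> D
Depth = number of edges = 2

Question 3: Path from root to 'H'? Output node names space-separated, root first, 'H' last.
Walk down from root: F -> C -> G -> H

Answer: F C G H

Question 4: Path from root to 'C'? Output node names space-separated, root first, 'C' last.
Answer: F C

Derivation:
Walk down from root: F -> C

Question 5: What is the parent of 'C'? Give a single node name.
Scan adjacency: C appears as child of F

Answer: F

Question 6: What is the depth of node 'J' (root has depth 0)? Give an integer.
Path from root to J: F -> J
Depth = number of edges = 1

Answer: 1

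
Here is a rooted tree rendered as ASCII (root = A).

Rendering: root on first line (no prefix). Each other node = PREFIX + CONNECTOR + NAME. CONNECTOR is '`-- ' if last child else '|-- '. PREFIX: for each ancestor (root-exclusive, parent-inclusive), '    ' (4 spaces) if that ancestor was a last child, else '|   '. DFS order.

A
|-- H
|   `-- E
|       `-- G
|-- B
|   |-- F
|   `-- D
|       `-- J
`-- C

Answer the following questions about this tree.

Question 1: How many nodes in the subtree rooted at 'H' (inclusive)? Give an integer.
Subtree rooted at H contains: E, G, H
Count = 3

Answer: 3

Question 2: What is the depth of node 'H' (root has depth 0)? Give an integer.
Path from root to H: A -> H
Depth = number of edges = 1

Answer: 1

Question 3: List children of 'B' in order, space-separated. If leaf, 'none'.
Node B's children (from adjacency): F, D

Answer: F D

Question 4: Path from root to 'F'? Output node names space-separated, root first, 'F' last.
Answer: A B F

Derivation:
Walk down from root: A -> B -> F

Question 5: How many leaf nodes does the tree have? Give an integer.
Leaves (nodes with no children): C, F, G, J

Answer: 4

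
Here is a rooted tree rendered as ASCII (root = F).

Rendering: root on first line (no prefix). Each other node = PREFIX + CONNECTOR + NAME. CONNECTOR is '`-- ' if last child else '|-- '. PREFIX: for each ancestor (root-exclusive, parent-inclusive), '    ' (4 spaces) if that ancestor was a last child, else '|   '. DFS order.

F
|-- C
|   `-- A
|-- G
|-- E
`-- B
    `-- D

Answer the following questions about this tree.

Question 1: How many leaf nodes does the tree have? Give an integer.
Leaves (nodes with no children): A, D, E, G

Answer: 4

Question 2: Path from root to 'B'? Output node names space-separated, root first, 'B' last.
Answer: F B

Derivation:
Walk down from root: F -> B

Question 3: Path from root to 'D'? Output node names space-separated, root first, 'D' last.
Answer: F B D

Derivation:
Walk down from root: F -> B -> D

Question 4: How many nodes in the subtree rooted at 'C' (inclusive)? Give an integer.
Answer: 2

Derivation:
Subtree rooted at C contains: A, C
Count = 2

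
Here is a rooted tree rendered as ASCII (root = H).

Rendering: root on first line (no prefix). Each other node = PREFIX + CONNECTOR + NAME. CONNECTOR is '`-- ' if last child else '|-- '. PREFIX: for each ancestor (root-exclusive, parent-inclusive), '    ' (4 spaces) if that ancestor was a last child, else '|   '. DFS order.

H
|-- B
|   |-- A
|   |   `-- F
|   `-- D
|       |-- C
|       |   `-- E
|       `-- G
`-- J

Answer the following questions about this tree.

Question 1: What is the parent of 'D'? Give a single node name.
Scan adjacency: D appears as child of B

Answer: B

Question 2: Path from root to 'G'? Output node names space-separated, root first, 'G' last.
Walk down from root: H -> B -> D -> G

Answer: H B D G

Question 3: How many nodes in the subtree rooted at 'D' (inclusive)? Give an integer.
Subtree rooted at D contains: C, D, E, G
Count = 4

Answer: 4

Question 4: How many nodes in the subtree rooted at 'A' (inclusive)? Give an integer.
Answer: 2

Derivation:
Subtree rooted at A contains: A, F
Count = 2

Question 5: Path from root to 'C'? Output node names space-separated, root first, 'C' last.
Answer: H B D C

Derivation:
Walk down from root: H -> B -> D -> C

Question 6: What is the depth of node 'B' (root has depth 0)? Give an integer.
Answer: 1

Derivation:
Path from root to B: H -> B
Depth = number of edges = 1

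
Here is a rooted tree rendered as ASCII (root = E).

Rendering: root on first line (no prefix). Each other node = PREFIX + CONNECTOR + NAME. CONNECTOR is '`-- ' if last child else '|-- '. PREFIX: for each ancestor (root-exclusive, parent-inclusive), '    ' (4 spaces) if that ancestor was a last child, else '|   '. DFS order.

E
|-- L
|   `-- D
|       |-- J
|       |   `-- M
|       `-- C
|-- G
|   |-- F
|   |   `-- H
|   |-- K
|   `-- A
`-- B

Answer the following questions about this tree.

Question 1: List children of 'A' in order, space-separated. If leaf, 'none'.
Node A's children (from adjacency): (leaf)

Answer: none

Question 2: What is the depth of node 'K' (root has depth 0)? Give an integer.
Answer: 2

Derivation:
Path from root to K: E -> G -> K
Depth = number of edges = 2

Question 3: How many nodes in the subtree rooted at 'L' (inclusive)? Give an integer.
Answer: 5

Derivation:
Subtree rooted at L contains: C, D, J, L, M
Count = 5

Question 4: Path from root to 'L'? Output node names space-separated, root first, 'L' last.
Walk down from root: E -> L

Answer: E L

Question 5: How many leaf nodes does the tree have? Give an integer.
Answer: 6

Derivation:
Leaves (nodes with no children): A, B, C, H, K, M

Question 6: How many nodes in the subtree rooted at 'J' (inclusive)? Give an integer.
Subtree rooted at J contains: J, M
Count = 2

Answer: 2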